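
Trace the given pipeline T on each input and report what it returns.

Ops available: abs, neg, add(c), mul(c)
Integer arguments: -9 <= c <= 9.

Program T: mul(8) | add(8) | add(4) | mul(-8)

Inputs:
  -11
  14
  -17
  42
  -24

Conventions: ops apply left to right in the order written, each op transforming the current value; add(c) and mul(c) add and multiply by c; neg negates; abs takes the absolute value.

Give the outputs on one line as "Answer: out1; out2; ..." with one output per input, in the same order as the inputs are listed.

Execution, op by op:
  -11 -> -88 -> -80 -> -76 -> 608
  14 -> 112 -> 120 -> 124 -> -992
  -17 -> -136 -> -128 -> -124 -> 992
  42 -> 336 -> 344 -> 348 -> -2784
  -24 -> -192 -> -184 -> -180 -> 1440

608; -992; 992; -2784; 1440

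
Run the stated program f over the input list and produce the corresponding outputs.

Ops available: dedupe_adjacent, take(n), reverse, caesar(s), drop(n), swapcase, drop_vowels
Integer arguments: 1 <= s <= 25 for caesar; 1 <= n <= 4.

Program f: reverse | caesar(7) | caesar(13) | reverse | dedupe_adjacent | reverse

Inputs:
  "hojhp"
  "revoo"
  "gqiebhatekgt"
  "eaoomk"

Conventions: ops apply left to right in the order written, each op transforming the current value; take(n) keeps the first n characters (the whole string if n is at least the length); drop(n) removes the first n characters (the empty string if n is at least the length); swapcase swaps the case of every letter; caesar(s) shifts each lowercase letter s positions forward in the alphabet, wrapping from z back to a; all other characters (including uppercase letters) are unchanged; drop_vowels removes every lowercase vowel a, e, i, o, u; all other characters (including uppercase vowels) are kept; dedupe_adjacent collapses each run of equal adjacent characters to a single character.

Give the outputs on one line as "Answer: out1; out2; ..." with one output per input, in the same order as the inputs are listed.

"jbdib"; "ipyl"; "naeynubvycka"; "egiuy"

Execution, op by op:
  "hojhp" -> "phjoh" -> "woqvo" -> "jbdib" -> "bidbj" -> "bidbj" -> "jbdib"
  "revoo" -> "oover" -> "vvcly" -> "iipyl" -> "lypii" -> "lypi" -> "ipyl"
  "gqiebhatekgt" -> "tgketahbeiqg" -> "anrlahoilpxn" -> "naeynubvycka" -> "akcyvbunyean" -> "akcyvbunyean" -> "naeynubvycka"
  "eaoomk" -> "kmooae" -> "rtvvhl" -> "egiiuy" -> "yuiige" -> "yuige" -> "egiuy"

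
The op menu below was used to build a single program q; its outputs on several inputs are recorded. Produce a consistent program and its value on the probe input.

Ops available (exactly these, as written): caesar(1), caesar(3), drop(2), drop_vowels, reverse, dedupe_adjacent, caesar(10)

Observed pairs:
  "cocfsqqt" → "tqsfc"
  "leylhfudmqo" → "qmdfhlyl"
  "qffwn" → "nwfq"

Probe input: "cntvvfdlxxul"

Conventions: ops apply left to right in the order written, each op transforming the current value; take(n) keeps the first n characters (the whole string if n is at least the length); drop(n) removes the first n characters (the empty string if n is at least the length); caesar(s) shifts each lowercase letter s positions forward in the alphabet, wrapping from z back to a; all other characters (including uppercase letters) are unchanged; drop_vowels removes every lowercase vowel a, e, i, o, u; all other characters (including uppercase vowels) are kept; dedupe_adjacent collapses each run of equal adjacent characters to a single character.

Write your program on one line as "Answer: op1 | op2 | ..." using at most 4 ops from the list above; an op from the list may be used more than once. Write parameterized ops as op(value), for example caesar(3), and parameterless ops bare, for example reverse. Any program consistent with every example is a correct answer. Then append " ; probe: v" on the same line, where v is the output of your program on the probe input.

drop_vowels | dedupe_adjacent | reverse ; probe: "lxldfvtnc"

Check, running the answer program on each example:
  "cocfsqqt" -> "ccfsqqt" -> "cfsqt" -> "tqsfc"
  "leylhfudmqo" -> "lylhfdmq" -> "lylhfdmq" -> "qmdfhlyl"
  "qffwn" -> "qffwn" -> "qfwn" -> "nwfq"
  probe: "cntvvfdlxxul" -> "cntvvfdlxxl" -> "cntvfdlxl" -> "lxldfvtnc"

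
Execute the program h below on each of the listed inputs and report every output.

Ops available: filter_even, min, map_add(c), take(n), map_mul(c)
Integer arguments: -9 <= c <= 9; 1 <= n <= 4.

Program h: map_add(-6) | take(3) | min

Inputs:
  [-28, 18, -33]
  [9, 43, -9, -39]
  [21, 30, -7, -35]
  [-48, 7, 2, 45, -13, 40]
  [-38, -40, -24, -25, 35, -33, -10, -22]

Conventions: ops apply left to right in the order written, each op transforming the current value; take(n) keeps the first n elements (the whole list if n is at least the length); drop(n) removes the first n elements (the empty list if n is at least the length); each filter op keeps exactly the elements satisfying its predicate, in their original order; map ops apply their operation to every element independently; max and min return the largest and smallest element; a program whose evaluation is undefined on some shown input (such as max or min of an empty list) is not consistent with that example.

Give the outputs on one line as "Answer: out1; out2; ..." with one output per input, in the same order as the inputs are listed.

Execution, op by op:
  [-28, 18, -33] -> [-34, 12, -39] -> [-34, 12, -39] -> -39
  [9, 43, -9, -39] -> [3, 37, -15, -45] -> [3, 37, -15] -> -15
  [21, 30, -7, -35] -> [15, 24, -13, -41] -> [15, 24, -13] -> -13
  [-48, 7, 2, 45, -13, 40] -> [-54, 1, -4, 39, -19, 34] -> [-54, 1, -4] -> -54
  [-38, -40, -24, -25, 35, -33, -10, -22] -> [-44, -46, -30, -31, 29, -39, -16, -28] -> [-44, -46, -30] -> -46

-39; -15; -13; -54; -46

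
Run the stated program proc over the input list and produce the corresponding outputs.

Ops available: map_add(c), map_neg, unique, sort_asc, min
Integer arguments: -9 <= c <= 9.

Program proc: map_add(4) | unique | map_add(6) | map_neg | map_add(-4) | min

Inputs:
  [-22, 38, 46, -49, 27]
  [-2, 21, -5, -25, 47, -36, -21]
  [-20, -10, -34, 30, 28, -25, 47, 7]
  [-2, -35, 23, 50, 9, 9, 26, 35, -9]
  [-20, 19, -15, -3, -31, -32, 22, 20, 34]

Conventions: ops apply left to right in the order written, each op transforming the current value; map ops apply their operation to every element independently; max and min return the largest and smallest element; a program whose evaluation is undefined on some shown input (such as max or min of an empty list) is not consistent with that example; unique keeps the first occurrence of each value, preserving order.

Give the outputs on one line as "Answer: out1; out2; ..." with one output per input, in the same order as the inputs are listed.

Execution, op by op:
  [-22, 38, 46, -49, 27] -> [-18, 42, 50, -45, 31] -> [-18, 42, 50, -45, 31] -> [-12, 48, 56, -39, 37] -> [12, -48, -56, 39, -37] -> [8, -52, -60, 35, -41] -> -60
  [-2, 21, -5, -25, 47, -36, -21] -> [2, 25, -1, -21, 51, -32, -17] -> [2, 25, -1, -21, 51, -32, -17] -> [8, 31, 5, -15, 57, -26, -11] -> [-8, -31, -5, 15, -57, 26, 11] -> [-12, -35, -9, 11, -61, 22, 7] -> -61
  [-20, -10, -34, 30, 28, -25, 47, 7] -> [-16, -6, -30, 34, 32, -21, 51, 11] -> [-16, -6, -30, 34, 32, -21, 51, 11] -> [-10, 0, -24, 40, 38, -15, 57, 17] -> [10, 0, 24, -40, -38, 15, -57, -17] -> [6, -4, 20, -44, -42, 11, -61, -21] -> -61
  [-2, -35, 23, 50, 9, 9, 26, 35, -9] -> [2, -31, 27, 54, 13, 13, 30, 39, -5] -> [2, -31, 27, 54, 13, 30, 39, -5] -> [8, -25, 33, 60, 19, 36, 45, 1] -> [-8, 25, -33, -60, -19, -36, -45, -1] -> [-12, 21, -37, -64, -23, -40, -49, -5] -> -64
  [-20, 19, -15, -3, -31, -32, 22, 20, 34] -> [-16, 23, -11, 1, -27, -28, 26, 24, 38] -> [-16, 23, -11, 1, -27, -28, 26, 24, 38] -> [-10, 29, -5, 7, -21, -22, 32, 30, 44] -> [10, -29, 5, -7, 21, 22, -32, -30, -44] -> [6, -33, 1, -11, 17, 18, -36, -34, -48] -> -48

-60; -61; -61; -64; -48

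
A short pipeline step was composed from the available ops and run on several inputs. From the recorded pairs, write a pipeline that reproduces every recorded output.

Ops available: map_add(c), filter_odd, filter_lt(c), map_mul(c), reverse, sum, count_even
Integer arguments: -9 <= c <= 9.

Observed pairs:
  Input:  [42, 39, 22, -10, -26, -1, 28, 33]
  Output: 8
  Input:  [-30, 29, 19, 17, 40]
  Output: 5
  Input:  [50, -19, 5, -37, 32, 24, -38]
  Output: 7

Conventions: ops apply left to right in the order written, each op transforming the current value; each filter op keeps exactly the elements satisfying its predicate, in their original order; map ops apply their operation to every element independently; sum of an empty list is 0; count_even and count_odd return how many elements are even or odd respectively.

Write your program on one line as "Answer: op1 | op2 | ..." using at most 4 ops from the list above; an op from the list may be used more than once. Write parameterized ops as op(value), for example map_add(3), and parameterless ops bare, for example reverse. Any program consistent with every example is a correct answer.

map_add(2) | map_mul(-4) | reverse | count_even

Check, running the answer program on each example:
  [42, 39, 22, -10, -26, -1, 28, 33] -> [44, 41, 24, -8, -24, 1, 30, 35] -> [-176, -164, -96, 32, 96, -4, -120, -140] -> [-140, -120, -4, 96, 32, -96, -164, -176] -> 8
  [-30, 29, 19, 17, 40] -> [-28, 31, 21, 19, 42] -> [112, -124, -84, -76, -168] -> [-168, -76, -84, -124, 112] -> 5
  [50, -19, 5, -37, 32, 24, -38] -> [52, -17, 7, -35, 34, 26, -36] -> [-208, 68, -28, 140, -136, -104, 144] -> [144, -104, -136, 140, -28, 68, -208] -> 7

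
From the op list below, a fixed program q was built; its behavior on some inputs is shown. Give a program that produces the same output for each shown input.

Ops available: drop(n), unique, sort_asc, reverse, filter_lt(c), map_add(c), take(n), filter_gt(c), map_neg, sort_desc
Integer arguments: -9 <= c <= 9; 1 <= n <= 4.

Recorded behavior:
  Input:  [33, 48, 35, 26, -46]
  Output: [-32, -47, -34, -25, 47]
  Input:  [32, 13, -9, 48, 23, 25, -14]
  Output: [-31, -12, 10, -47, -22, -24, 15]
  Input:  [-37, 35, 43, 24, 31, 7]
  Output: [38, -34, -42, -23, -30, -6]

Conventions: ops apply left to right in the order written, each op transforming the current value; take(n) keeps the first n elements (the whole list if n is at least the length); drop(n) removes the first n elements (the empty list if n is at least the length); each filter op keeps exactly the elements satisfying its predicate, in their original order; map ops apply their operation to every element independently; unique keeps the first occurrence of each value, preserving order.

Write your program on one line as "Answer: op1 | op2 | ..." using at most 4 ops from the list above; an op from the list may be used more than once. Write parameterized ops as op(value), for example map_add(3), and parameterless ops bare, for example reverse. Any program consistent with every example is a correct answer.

map_neg | reverse | map_add(1) | reverse

Check, running the answer program on each example:
  [33, 48, 35, 26, -46] -> [-33, -48, -35, -26, 46] -> [46, -26, -35, -48, -33] -> [47, -25, -34, -47, -32] -> [-32, -47, -34, -25, 47]
  [32, 13, -9, 48, 23, 25, -14] -> [-32, -13, 9, -48, -23, -25, 14] -> [14, -25, -23, -48, 9, -13, -32] -> [15, -24, -22, -47, 10, -12, -31] -> [-31, -12, 10, -47, -22, -24, 15]
  [-37, 35, 43, 24, 31, 7] -> [37, -35, -43, -24, -31, -7] -> [-7, -31, -24, -43, -35, 37] -> [-6, -30, -23, -42, -34, 38] -> [38, -34, -42, -23, -30, -6]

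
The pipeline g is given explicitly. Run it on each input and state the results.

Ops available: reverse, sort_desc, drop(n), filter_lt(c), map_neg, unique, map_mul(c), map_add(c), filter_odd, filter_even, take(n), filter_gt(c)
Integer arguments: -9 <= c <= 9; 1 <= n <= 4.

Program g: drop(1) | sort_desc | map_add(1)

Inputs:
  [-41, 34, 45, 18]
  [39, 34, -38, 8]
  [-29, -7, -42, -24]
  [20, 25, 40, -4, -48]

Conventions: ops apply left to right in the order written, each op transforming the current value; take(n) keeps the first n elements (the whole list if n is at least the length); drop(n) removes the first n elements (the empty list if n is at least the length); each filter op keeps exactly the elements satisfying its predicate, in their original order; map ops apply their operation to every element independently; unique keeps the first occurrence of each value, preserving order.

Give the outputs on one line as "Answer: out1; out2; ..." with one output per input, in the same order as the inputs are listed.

Execution, op by op:
  [-41, 34, 45, 18] -> [34, 45, 18] -> [45, 34, 18] -> [46, 35, 19]
  [39, 34, -38, 8] -> [34, -38, 8] -> [34, 8, -38] -> [35, 9, -37]
  [-29, -7, -42, -24] -> [-7, -42, -24] -> [-7, -24, -42] -> [-6, -23, -41]
  [20, 25, 40, -4, -48] -> [25, 40, -4, -48] -> [40, 25, -4, -48] -> [41, 26, -3, -47]

[46, 35, 19]; [35, 9, -37]; [-6, -23, -41]; [41, 26, -3, -47]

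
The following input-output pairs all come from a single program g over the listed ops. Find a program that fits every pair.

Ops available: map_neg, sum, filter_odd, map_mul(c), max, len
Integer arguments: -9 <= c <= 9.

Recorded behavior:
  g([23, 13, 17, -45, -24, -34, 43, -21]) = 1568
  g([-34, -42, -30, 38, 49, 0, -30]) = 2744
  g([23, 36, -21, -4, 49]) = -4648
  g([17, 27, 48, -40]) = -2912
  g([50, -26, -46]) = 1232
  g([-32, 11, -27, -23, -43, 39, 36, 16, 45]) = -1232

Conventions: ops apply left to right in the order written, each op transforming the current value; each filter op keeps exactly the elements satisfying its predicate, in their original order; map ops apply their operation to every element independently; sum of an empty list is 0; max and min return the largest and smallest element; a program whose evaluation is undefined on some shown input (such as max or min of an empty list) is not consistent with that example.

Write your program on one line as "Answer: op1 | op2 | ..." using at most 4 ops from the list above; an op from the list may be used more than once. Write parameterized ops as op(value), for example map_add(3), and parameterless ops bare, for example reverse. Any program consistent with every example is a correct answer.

map_neg | map_mul(7) | map_mul(8) | sum

Check, running the answer program on each example:
  [23, 13, 17, -45, -24, -34, 43, -21] -> [-23, -13, -17, 45, 24, 34, -43, 21] -> [-161, -91, -119, 315, 168, 238, -301, 147] -> [-1288, -728, -952, 2520, 1344, 1904, -2408, 1176] -> 1568
  [-34, -42, -30, 38, 49, 0, -30] -> [34, 42, 30, -38, -49, 0, 30] -> [238, 294, 210, -266, -343, 0, 210] -> [1904, 2352, 1680, -2128, -2744, 0, 1680] -> 2744
  [23, 36, -21, -4, 49] -> [-23, -36, 21, 4, -49] -> [-161, -252, 147, 28, -343] -> [-1288, -2016, 1176, 224, -2744] -> -4648
  [17, 27, 48, -40] -> [-17, -27, -48, 40] -> [-119, -189, -336, 280] -> [-952, -1512, -2688, 2240] -> -2912
  [50, -26, -46] -> [-50, 26, 46] -> [-350, 182, 322] -> [-2800, 1456, 2576] -> 1232
  [-32, 11, -27, -23, -43, 39, 36, 16, 45] -> [32, -11, 27, 23, 43, -39, -36, -16, -45] -> [224, -77, 189, 161, 301, -273, -252, -112, -315] -> [1792, -616, 1512, 1288, 2408, -2184, -2016, -896, -2520] -> -1232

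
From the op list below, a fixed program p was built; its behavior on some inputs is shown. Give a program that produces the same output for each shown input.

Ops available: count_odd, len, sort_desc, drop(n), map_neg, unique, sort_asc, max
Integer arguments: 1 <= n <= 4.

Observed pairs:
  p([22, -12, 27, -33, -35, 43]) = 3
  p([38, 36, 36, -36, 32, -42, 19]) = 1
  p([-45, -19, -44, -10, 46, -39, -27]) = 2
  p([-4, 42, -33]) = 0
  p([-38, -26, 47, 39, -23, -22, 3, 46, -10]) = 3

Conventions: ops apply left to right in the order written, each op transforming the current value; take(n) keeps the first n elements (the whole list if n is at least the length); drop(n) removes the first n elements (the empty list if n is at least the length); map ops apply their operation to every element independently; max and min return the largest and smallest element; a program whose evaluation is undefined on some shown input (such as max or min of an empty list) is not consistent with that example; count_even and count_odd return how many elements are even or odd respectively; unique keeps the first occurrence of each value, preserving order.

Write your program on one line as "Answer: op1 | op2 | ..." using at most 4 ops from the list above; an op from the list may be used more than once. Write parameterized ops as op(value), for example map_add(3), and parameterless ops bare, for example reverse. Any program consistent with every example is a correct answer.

drop(3) | sort_asc | sort_desc | count_odd

Check, running the answer program on each example:
  [22, -12, 27, -33, -35, 43] -> [-33, -35, 43] -> [-35, -33, 43] -> [43, -33, -35] -> 3
  [38, 36, 36, -36, 32, -42, 19] -> [-36, 32, -42, 19] -> [-42, -36, 19, 32] -> [32, 19, -36, -42] -> 1
  [-45, -19, -44, -10, 46, -39, -27] -> [-10, 46, -39, -27] -> [-39, -27, -10, 46] -> [46, -10, -27, -39] -> 2
  [-4, 42, -33] -> [] -> [] -> [] -> 0
  [-38, -26, 47, 39, -23, -22, 3, 46, -10] -> [39, -23, -22, 3, 46, -10] -> [-23, -22, -10, 3, 39, 46] -> [46, 39, 3, -10, -22, -23] -> 3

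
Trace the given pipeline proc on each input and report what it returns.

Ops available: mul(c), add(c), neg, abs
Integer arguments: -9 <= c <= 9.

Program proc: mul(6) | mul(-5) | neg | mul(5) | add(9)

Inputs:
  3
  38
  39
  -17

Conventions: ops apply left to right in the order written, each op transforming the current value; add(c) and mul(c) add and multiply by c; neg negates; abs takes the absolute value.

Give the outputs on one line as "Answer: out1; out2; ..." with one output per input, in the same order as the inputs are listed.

Execution, op by op:
  3 -> 18 -> -90 -> 90 -> 450 -> 459
  38 -> 228 -> -1140 -> 1140 -> 5700 -> 5709
  39 -> 234 -> -1170 -> 1170 -> 5850 -> 5859
  -17 -> -102 -> 510 -> -510 -> -2550 -> -2541

459; 5709; 5859; -2541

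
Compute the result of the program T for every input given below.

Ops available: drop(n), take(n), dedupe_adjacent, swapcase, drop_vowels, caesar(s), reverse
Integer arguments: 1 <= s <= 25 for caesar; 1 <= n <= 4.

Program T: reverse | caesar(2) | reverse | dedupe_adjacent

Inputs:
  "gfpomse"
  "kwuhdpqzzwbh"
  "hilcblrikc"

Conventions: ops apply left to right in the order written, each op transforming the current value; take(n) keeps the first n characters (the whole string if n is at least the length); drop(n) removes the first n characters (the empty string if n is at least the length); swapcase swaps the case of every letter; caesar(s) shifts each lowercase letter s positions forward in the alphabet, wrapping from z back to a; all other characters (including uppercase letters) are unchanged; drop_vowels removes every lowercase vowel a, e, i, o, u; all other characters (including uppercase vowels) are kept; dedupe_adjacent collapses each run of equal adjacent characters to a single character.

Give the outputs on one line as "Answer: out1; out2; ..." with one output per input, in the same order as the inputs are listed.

"ihrqoug"; "mywjfrsbydj"; "jknedntkme"

Execution, op by op:
  "gfpomse" -> "esmopfg" -> "guoqrhi" -> "ihrqoug" -> "ihrqoug"
  "kwuhdpqzzwbh" -> "hbwzzqpdhuwk" -> "jdybbsrfjwym" -> "mywjfrsbbydj" -> "mywjfrsbydj"
  "hilcblrikc" -> "ckirlbclih" -> "emktndenkj" -> "jknedntkme" -> "jknedntkme"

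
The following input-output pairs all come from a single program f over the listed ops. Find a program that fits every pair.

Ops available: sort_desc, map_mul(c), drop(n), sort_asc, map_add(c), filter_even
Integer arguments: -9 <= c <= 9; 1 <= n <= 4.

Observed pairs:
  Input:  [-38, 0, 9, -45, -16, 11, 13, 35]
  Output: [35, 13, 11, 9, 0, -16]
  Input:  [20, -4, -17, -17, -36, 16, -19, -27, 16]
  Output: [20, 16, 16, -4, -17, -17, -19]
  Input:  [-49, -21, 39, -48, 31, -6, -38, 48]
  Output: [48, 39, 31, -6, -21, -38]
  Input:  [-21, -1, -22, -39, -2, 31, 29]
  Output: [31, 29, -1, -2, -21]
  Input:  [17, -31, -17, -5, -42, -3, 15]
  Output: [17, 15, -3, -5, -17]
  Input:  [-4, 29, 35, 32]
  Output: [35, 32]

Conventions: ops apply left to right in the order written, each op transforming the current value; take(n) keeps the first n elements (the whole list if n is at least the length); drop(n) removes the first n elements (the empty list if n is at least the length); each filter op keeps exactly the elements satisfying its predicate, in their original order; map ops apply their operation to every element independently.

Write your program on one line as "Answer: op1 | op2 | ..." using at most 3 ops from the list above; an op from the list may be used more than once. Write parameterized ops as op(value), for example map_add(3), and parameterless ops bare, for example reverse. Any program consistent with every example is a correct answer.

sort_asc | drop(2) | sort_desc

Check, running the answer program on each example:
  [-38, 0, 9, -45, -16, 11, 13, 35] -> [-45, -38, -16, 0, 9, 11, 13, 35] -> [-16, 0, 9, 11, 13, 35] -> [35, 13, 11, 9, 0, -16]
  [20, -4, -17, -17, -36, 16, -19, -27, 16] -> [-36, -27, -19, -17, -17, -4, 16, 16, 20] -> [-19, -17, -17, -4, 16, 16, 20] -> [20, 16, 16, -4, -17, -17, -19]
  [-49, -21, 39, -48, 31, -6, -38, 48] -> [-49, -48, -38, -21, -6, 31, 39, 48] -> [-38, -21, -6, 31, 39, 48] -> [48, 39, 31, -6, -21, -38]
  [-21, -1, -22, -39, -2, 31, 29] -> [-39, -22, -21, -2, -1, 29, 31] -> [-21, -2, -1, 29, 31] -> [31, 29, -1, -2, -21]
  [17, -31, -17, -5, -42, -3, 15] -> [-42, -31, -17, -5, -3, 15, 17] -> [-17, -5, -3, 15, 17] -> [17, 15, -3, -5, -17]
  [-4, 29, 35, 32] -> [-4, 29, 32, 35] -> [32, 35] -> [35, 32]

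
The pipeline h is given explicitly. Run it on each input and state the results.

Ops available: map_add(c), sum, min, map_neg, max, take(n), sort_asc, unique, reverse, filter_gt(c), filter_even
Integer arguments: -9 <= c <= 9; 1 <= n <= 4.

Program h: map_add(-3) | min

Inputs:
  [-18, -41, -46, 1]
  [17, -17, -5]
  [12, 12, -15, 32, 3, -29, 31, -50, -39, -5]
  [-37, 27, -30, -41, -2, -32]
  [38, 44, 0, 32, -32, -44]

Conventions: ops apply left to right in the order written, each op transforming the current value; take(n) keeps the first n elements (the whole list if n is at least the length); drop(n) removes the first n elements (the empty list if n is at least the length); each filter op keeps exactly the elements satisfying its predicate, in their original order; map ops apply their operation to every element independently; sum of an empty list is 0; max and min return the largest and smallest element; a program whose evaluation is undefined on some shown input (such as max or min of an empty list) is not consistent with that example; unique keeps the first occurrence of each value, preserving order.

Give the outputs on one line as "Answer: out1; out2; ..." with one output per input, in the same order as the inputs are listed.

Execution, op by op:
  [-18, -41, -46, 1] -> [-21, -44, -49, -2] -> -49
  [17, -17, -5] -> [14, -20, -8] -> -20
  [12, 12, -15, 32, 3, -29, 31, -50, -39, -5] -> [9, 9, -18, 29, 0, -32, 28, -53, -42, -8] -> -53
  [-37, 27, -30, -41, -2, -32] -> [-40, 24, -33, -44, -5, -35] -> -44
  [38, 44, 0, 32, -32, -44] -> [35, 41, -3, 29, -35, -47] -> -47

-49; -20; -53; -44; -47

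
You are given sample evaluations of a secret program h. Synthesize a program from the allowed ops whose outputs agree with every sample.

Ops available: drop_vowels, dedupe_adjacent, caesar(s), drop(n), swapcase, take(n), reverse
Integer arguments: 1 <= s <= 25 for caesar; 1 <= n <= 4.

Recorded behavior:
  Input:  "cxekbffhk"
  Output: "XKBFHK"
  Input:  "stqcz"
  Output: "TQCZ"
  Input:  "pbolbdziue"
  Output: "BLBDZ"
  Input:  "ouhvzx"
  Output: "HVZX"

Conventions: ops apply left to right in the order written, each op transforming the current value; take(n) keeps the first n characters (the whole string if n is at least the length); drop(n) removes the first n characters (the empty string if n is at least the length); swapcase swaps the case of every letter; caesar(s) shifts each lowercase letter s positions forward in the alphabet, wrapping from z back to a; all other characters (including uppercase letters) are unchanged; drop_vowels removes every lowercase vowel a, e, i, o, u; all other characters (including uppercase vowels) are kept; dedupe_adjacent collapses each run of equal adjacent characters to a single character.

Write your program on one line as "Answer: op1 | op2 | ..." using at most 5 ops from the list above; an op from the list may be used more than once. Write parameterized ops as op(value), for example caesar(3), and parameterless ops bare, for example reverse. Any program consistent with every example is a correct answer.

drop(1) | drop_vowels | dedupe_adjacent | swapcase

Check, running the answer program on each example:
  "cxekbffhk" -> "xekbffhk" -> "xkbffhk" -> "xkbfhk" -> "XKBFHK"
  "stqcz" -> "tqcz" -> "tqcz" -> "tqcz" -> "TQCZ"
  "pbolbdziue" -> "bolbdziue" -> "blbdz" -> "blbdz" -> "BLBDZ"
  "ouhvzx" -> "uhvzx" -> "hvzx" -> "hvzx" -> "HVZX"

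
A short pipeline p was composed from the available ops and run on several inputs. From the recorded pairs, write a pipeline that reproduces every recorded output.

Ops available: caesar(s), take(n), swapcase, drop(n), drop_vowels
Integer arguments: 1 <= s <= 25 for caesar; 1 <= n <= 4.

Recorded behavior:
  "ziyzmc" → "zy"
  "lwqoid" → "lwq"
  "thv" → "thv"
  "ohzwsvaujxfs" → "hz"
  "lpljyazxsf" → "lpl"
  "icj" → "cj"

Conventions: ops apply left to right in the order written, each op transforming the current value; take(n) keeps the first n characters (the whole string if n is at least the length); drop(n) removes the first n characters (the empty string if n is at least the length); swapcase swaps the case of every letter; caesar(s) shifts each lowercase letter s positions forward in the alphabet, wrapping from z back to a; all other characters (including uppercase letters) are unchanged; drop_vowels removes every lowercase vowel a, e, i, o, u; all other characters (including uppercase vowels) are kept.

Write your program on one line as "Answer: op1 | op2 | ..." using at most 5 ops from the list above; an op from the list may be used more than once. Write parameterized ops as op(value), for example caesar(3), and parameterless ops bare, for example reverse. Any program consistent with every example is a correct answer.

swapcase | take(4) | swapcase | take(3) | drop_vowels

Check, running the answer program on each example:
  "ziyzmc" -> "ZIYZMC" -> "ZIYZ" -> "ziyz" -> "ziy" -> "zy"
  "lwqoid" -> "LWQOID" -> "LWQO" -> "lwqo" -> "lwq" -> "lwq"
  "thv" -> "THV" -> "THV" -> "thv" -> "thv" -> "thv"
  "ohzwsvaujxfs" -> "OHZWSVAUJXFS" -> "OHZW" -> "ohzw" -> "ohz" -> "hz"
  "lpljyazxsf" -> "LPLJYAZXSF" -> "LPLJ" -> "lplj" -> "lpl" -> "lpl"
  "icj" -> "ICJ" -> "ICJ" -> "icj" -> "icj" -> "cj"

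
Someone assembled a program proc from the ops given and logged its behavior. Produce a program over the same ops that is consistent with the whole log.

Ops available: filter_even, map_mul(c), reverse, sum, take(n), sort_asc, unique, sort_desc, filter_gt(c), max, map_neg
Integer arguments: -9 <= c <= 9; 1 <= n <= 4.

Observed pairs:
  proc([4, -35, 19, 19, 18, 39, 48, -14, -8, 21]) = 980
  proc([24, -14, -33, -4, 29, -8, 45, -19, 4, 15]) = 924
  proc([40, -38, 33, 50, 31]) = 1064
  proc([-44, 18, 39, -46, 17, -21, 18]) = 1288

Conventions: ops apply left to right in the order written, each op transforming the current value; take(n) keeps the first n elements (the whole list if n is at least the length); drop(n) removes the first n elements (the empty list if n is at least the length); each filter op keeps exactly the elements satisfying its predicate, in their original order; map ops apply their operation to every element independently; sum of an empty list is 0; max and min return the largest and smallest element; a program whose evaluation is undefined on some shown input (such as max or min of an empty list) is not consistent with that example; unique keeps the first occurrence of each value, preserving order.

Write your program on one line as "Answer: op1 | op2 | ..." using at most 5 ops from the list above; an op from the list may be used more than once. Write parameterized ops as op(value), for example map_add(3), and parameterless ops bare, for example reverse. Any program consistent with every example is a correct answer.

map_mul(4) | map_neg | unique | map_mul(7) | max

Check, running the answer program on each example:
  [4, -35, 19, 19, 18, 39, 48, -14, -8, 21] -> [16, -140, 76, 76, 72, 156, 192, -56, -32, 84] -> [-16, 140, -76, -76, -72, -156, -192, 56, 32, -84] -> [-16, 140, -76, -72, -156, -192, 56, 32, -84] -> [-112, 980, -532, -504, -1092, -1344, 392, 224, -588] -> 980
  [24, -14, -33, -4, 29, -8, 45, -19, 4, 15] -> [96, -56, -132, -16, 116, -32, 180, -76, 16, 60] -> [-96, 56, 132, 16, -116, 32, -180, 76, -16, -60] -> [-96, 56, 132, 16, -116, 32, -180, 76, -16, -60] -> [-672, 392, 924, 112, -812, 224, -1260, 532, -112, -420] -> 924
  [40, -38, 33, 50, 31] -> [160, -152, 132, 200, 124] -> [-160, 152, -132, -200, -124] -> [-160, 152, -132, -200, -124] -> [-1120, 1064, -924, -1400, -868] -> 1064
  [-44, 18, 39, -46, 17, -21, 18] -> [-176, 72, 156, -184, 68, -84, 72] -> [176, -72, -156, 184, -68, 84, -72] -> [176, -72, -156, 184, -68, 84] -> [1232, -504, -1092, 1288, -476, 588] -> 1288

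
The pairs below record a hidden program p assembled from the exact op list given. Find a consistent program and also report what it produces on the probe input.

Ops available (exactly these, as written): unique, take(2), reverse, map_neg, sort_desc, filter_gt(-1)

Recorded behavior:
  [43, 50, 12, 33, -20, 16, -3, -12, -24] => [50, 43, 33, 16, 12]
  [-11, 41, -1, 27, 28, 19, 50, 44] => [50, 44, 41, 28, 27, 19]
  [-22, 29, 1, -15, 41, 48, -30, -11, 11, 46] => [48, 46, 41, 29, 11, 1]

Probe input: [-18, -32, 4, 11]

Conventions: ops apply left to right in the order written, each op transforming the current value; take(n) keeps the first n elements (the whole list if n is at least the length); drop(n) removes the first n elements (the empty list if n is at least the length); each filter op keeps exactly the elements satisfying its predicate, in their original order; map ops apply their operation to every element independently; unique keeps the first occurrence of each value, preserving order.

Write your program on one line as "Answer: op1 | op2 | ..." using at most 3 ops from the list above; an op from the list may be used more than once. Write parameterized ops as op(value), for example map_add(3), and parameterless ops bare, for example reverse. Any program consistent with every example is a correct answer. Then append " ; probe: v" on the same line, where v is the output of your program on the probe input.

filter_gt(-1) | sort_desc ; probe: [11, 4]

Check, running the answer program on each example:
  [43, 50, 12, 33, -20, 16, -3, -12, -24] -> [43, 50, 12, 33, 16] -> [50, 43, 33, 16, 12]
  [-11, 41, -1, 27, 28, 19, 50, 44] -> [41, 27, 28, 19, 50, 44] -> [50, 44, 41, 28, 27, 19]
  [-22, 29, 1, -15, 41, 48, -30, -11, 11, 46] -> [29, 1, 41, 48, 11, 46] -> [48, 46, 41, 29, 11, 1]
  probe: [-18, -32, 4, 11] -> [4, 11] -> [11, 4]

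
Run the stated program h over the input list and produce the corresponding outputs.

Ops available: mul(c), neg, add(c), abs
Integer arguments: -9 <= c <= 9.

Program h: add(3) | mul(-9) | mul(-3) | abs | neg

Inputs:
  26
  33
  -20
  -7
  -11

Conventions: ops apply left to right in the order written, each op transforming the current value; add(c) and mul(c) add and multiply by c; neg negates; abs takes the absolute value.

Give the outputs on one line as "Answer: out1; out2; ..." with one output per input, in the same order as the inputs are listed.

-783; -972; -459; -108; -216

Execution, op by op:
  26 -> 29 -> -261 -> 783 -> 783 -> -783
  33 -> 36 -> -324 -> 972 -> 972 -> -972
  -20 -> -17 -> 153 -> -459 -> 459 -> -459
  -7 -> -4 -> 36 -> -108 -> 108 -> -108
  -11 -> -8 -> 72 -> -216 -> 216 -> -216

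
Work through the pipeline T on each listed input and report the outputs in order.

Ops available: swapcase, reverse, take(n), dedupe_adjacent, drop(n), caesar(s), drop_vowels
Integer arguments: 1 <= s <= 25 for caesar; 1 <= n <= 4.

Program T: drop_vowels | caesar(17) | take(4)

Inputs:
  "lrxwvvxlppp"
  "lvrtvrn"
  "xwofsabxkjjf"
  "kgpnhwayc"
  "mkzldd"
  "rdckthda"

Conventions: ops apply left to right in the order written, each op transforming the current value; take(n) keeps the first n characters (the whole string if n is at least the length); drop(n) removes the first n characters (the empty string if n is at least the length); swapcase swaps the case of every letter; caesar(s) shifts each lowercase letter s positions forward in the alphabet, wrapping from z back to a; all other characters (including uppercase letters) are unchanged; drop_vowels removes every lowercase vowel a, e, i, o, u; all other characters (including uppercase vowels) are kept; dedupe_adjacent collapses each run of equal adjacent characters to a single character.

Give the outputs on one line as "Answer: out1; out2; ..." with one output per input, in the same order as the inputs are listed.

"cion"; "cmik"; "onwj"; "bxge"; "dbqc"; "iutb"

Execution, op by op:
  "lrxwvvxlppp" -> "lrxwvvxlppp" -> "cionmmocggg" -> "cion"
  "lvrtvrn" -> "lvrtvrn" -> "cmikmie" -> "cmik"
  "xwofsabxkjjf" -> "xwfsbxkjjf" -> "onwjsobaaw" -> "onwj"
  "kgpnhwayc" -> "kgpnhwyc" -> "bxgeynpt" -> "bxge"
  "mkzldd" -> "mkzldd" -> "dbqcuu" -> "dbqc"
  "rdckthda" -> "rdckthd" -> "iutbkyu" -> "iutb"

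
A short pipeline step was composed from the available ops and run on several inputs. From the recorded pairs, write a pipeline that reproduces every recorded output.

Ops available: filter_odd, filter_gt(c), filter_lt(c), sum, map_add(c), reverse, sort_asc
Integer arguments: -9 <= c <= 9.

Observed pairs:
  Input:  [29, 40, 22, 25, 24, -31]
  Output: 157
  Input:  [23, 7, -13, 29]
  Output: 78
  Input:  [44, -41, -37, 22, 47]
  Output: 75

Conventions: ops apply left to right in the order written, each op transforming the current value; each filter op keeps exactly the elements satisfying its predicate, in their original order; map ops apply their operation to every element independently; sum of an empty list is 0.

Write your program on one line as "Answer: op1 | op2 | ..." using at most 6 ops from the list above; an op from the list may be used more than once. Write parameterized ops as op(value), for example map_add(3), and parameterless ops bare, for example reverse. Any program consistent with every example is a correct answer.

map_add(6) | map_add(-8) | map_add(1) | map_add(9) | sum

Check, running the answer program on each example:
  [29, 40, 22, 25, 24, -31] -> [35, 46, 28, 31, 30, -25] -> [27, 38, 20, 23, 22, -33] -> [28, 39, 21, 24, 23, -32] -> [37, 48, 30, 33, 32, -23] -> 157
  [23, 7, -13, 29] -> [29, 13, -7, 35] -> [21, 5, -15, 27] -> [22, 6, -14, 28] -> [31, 15, -5, 37] -> 78
  [44, -41, -37, 22, 47] -> [50, -35, -31, 28, 53] -> [42, -43, -39, 20, 45] -> [43, -42, -38, 21, 46] -> [52, -33, -29, 30, 55] -> 75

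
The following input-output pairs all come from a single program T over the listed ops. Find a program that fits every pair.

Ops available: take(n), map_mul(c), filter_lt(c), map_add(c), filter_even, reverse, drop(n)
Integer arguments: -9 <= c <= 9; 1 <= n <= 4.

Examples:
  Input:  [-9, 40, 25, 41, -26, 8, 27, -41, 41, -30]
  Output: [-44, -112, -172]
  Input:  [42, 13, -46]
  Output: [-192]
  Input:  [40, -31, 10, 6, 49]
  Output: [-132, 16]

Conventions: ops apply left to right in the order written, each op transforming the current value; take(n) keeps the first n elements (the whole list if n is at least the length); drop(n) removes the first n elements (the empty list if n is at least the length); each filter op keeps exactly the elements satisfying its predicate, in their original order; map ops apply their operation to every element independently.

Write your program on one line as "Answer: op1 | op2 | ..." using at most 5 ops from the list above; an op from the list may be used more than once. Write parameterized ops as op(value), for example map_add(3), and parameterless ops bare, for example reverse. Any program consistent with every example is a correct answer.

map_add(-2) | filter_lt(5) | map_mul(4) | take(3)

Check, running the answer program on each example:
  [-9, 40, 25, 41, -26, 8, 27, -41, 41, -30] -> [-11, 38, 23, 39, -28, 6, 25, -43, 39, -32] -> [-11, -28, -43, -32] -> [-44, -112, -172, -128] -> [-44, -112, -172]
  [42, 13, -46] -> [40, 11, -48] -> [-48] -> [-192] -> [-192]
  [40, -31, 10, 6, 49] -> [38, -33, 8, 4, 47] -> [-33, 4] -> [-132, 16] -> [-132, 16]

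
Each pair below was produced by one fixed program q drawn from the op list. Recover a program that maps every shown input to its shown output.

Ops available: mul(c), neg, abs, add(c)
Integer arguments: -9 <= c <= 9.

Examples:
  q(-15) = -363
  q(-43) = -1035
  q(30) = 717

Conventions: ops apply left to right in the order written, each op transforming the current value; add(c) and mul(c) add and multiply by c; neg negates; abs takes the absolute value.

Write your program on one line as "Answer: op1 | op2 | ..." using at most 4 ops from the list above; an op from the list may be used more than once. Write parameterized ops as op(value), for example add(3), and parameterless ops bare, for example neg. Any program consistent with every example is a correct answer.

neg | mul(-4) | mul(6) | add(-3)

Check, running the answer program on each example:
  -15 -> 15 -> -60 -> -360 -> -363
  -43 -> 43 -> -172 -> -1032 -> -1035
  30 -> -30 -> 120 -> 720 -> 717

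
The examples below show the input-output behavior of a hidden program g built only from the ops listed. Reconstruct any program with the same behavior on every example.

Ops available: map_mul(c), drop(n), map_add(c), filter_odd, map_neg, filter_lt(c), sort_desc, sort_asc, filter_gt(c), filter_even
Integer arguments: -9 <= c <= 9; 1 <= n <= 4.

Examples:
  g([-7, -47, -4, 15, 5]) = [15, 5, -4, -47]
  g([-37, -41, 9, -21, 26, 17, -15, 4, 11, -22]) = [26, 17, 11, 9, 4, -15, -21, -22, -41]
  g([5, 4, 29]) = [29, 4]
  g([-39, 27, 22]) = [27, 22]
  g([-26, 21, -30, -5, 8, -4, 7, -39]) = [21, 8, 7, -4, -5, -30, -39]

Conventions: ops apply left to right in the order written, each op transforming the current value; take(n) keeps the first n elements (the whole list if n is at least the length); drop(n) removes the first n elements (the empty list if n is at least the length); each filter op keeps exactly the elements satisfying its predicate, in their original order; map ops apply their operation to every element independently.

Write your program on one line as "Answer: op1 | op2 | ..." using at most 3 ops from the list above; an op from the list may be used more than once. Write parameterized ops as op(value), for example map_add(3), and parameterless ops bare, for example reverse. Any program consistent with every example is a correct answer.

drop(1) | sort_desc

Check, running the answer program on each example:
  [-7, -47, -4, 15, 5] -> [-47, -4, 15, 5] -> [15, 5, -4, -47]
  [-37, -41, 9, -21, 26, 17, -15, 4, 11, -22] -> [-41, 9, -21, 26, 17, -15, 4, 11, -22] -> [26, 17, 11, 9, 4, -15, -21, -22, -41]
  [5, 4, 29] -> [4, 29] -> [29, 4]
  [-39, 27, 22] -> [27, 22] -> [27, 22]
  [-26, 21, -30, -5, 8, -4, 7, -39] -> [21, -30, -5, 8, -4, 7, -39] -> [21, 8, 7, -4, -5, -30, -39]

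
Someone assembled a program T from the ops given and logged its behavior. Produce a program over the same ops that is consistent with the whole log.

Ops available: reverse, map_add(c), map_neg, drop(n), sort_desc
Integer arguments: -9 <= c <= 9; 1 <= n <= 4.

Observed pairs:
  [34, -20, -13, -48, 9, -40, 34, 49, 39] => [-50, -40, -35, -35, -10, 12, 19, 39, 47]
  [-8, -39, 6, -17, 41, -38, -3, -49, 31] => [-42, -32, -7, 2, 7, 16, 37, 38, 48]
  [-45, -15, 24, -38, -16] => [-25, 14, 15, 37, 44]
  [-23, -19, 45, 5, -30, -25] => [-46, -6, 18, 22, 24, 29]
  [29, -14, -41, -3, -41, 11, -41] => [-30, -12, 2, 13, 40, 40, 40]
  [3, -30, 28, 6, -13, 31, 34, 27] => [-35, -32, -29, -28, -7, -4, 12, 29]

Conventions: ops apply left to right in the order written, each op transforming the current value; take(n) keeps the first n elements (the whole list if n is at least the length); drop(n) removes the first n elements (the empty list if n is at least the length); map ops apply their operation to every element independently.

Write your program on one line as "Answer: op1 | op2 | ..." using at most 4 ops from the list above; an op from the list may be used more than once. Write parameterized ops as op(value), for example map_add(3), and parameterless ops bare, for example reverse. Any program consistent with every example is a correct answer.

sort_desc | map_neg | map_add(-1)

Check, running the answer program on each example:
  [34, -20, -13, -48, 9, -40, 34, 49, 39] -> [49, 39, 34, 34, 9, -13, -20, -40, -48] -> [-49, -39, -34, -34, -9, 13, 20, 40, 48] -> [-50, -40, -35, -35, -10, 12, 19, 39, 47]
  [-8, -39, 6, -17, 41, -38, -3, -49, 31] -> [41, 31, 6, -3, -8, -17, -38, -39, -49] -> [-41, -31, -6, 3, 8, 17, 38, 39, 49] -> [-42, -32, -7, 2, 7, 16, 37, 38, 48]
  [-45, -15, 24, -38, -16] -> [24, -15, -16, -38, -45] -> [-24, 15, 16, 38, 45] -> [-25, 14, 15, 37, 44]
  [-23, -19, 45, 5, -30, -25] -> [45, 5, -19, -23, -25, -30] -> [-45, -5, 19, 23, 25, 30] -> [-46, -6, 18, 22, 24, 29]
  [29, -14, -41, -3, -41, 11, -41] -> [29, 11, -3, -14, -41, -41, -41] -> [-29, -11, 3, 14, 41, 41, 41] -> [-30, -12, 2, 13, 40, 40, 40]
  [3, -30, 28, 6, -13, 31, 34, 27] -> [34, 31, 28, 27, 6, 3, -13, -30] -> [-34, -31, -28, -27, -6, -3, 13, 30] -> [-35, -32, -29, -28, -7, -4, 12, 29]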